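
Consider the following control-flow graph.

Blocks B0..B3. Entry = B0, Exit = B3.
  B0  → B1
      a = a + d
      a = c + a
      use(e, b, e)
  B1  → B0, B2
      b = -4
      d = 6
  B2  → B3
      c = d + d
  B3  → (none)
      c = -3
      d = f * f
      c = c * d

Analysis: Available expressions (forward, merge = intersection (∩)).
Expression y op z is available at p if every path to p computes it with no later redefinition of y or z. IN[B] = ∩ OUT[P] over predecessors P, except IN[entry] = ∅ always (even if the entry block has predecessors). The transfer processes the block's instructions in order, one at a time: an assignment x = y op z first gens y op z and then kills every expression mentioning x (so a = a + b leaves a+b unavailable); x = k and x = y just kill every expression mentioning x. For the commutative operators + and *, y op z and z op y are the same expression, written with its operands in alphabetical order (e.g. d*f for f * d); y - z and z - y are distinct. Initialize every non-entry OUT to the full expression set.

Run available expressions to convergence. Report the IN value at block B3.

Per-block solution:
  B0: | IN={} | OUT={}
  B1: | IN={} | OUT={}
  B2: | IN={} | OUT={d+d}
  B3: | IN={d+d} | OUT={f*f}

Merge at B3: IN[B3] = OUT[B2] = {d+d}

Answer: {d+d}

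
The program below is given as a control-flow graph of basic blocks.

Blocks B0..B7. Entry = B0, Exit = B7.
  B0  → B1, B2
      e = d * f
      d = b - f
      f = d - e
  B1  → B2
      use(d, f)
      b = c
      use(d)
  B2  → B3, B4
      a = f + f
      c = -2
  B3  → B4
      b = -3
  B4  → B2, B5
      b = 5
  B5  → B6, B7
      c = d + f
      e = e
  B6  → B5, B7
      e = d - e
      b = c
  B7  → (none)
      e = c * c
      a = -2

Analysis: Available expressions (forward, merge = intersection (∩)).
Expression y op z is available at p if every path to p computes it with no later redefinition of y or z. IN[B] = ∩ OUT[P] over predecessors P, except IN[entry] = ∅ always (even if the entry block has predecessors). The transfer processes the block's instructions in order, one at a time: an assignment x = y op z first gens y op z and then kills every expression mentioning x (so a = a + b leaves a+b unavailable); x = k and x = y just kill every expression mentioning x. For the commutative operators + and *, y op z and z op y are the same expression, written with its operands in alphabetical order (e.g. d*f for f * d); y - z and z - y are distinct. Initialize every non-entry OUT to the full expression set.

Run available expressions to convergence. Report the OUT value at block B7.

Fixpoint table:
  B0:  IN={}  OUT={d-e}
  B1:  IN={d-e}  OUT={d-e}
  B2:  IN={d-e}  OUT={d-e, f+f}
  B3:  IN={d-e, f+f}  OUT={d-e, f+f}
  B4:  IN={d-e, f+f}  OUT={d-e, f+f}
  B5:  IN={f+f}  OUT={d+f, f+f}
  B6:  IN={d+f, f+f}  OUT={d+f, f+f}
  B7:  IN={d+f, f+f}  OUT={c*c, d+f, f+f}

Merge at B7: IN[B7] = OUT[B5] ∩ OUT[B6] = {d+f, f+f}
Applying B7's transfer function to that IN value gives OUT[B7] (row B7 above).

Answer: {c*c, d+f, f+f}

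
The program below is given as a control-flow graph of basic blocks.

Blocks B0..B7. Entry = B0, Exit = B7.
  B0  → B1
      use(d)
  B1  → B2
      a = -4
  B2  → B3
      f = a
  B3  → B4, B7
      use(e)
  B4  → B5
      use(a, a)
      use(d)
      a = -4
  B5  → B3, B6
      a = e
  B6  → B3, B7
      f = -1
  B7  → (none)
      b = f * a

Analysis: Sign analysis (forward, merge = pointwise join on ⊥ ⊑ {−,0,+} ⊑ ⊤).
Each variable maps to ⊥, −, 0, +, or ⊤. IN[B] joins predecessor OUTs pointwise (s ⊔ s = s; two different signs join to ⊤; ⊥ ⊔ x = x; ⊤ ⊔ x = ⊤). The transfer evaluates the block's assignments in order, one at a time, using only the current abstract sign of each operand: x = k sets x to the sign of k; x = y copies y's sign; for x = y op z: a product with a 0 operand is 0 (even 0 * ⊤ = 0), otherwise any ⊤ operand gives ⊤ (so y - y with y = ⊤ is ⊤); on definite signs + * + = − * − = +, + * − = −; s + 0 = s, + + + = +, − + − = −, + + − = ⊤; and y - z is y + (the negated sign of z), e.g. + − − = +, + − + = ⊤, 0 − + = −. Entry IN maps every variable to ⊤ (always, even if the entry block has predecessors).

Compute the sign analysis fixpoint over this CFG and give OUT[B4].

Answer: {a: -, b: ⊤, c: ⊤, d: ⊤, e: ⊤, f: -}

Working:
Per-block solution:
  B0:   IN=(all ⊤)   OUT=(all ⊤)
  B1:   IN=(all ⊤)   OUT={a:-; rest ⊤}
  B2:   IN={a:-; rest ⊤}   OUT={a:-, f:-; rest ⊤}
  B3:   IN={f:-; rest ⊤}   OUT={f:-; rest ⊤}
  B4:   IN={f:-; rest ⊤}   OUT={a:-, f:-; rest ⊤}
  B5:   IN={a:-, f:-; rest ⊤}   OUT={f:-; rest ⊤}
  B6:   IN={f:-; rest ⊤}   OUT={f:-; rest ⊤}
  B7:   IN={f:-; rest ⊤}   OUT={f:-; rest ⊤}

Merge at B4: IN[B4] = OUT[B3] = {a: ⊤, b: ⊤, c: ⊤, d: ⊤, e: ⊤, f: -}
Applying B4's transfer function to that IN value gives OUT[B4] (row B4 above).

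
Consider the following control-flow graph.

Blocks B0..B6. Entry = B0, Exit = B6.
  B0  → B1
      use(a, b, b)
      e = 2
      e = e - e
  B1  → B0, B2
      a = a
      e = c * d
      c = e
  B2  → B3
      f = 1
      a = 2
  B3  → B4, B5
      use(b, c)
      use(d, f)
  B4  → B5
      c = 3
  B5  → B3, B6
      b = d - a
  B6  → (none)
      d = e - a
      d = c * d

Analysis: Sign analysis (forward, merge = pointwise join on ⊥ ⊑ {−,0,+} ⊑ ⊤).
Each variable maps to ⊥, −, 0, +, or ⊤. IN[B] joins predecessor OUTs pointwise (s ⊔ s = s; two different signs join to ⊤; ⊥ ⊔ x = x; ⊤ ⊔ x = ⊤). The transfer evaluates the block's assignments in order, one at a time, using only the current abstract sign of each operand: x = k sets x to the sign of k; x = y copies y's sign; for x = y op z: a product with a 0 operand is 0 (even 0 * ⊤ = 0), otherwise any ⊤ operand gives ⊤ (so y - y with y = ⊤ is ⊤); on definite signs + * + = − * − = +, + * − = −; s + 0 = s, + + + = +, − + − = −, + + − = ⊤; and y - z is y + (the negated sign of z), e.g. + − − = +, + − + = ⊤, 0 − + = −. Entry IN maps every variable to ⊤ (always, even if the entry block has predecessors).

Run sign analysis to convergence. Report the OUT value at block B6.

Fixpoint table:
  B0:   IN=(all ⊤)   OUT=(all ⊤)
  B1:   IN=(all ⊤)   OUT=(all ⊤)
  B2:   IN=(all ⊤)   OUT={a:+, f:+; rest ⊤}
  B3:   IN={a:+, f:+; rest ⊤}   OUT={a:+, f:+; rest ⊤}
  B4:   IN={a:+, f:+; rest ⊤}   OUT={a:+, c:+, f:+; rest ⊤}
  B5:   IN={a:+, f:+; rest ⊤}   OUT={a:+, f:+; rest ⊤}
  B6:   IN={a:+, f:+; rest ⊤}   OUT={a:+, f:+; rest ⊤}

Merge at B6: IN[B6] = OUT[B5] = {a: +, b: ⊤, c: ⊤, d: ⊤, e: ⊤, f: +}
Applying B6's transfer function to that IN value gives OUT[B6] (row B6 above).

Answer: {a: +, b: ⊤, c: ⊤, d: ⊤, e: ⊤, f: +}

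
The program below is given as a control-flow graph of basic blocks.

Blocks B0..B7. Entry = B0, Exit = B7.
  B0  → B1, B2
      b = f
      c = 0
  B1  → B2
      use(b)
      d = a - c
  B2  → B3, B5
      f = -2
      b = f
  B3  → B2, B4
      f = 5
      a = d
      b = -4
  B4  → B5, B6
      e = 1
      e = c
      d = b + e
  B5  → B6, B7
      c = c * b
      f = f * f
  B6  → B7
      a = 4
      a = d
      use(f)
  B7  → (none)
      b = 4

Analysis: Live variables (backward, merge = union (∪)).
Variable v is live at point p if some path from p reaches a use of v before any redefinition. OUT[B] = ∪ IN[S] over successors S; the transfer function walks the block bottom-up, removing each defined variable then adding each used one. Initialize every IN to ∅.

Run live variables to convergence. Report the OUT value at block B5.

Fixpoint table:
  B0:  IN={a, d, f}  OUT={a, b, c, d}
  B1:  IN={a, b, c}  OUT={c, d}
  B2:  IN={c, d}  OUT={b, c, d, f}
  B3:  IN={c, d}  OUT={b, c, d, f}
  B4:  IN={b, c, f}  OUT={b, c, d, f}
  B5:  IN={b, c, d, f}  OUT={d, f}
  B6:  IN={d, f}  OUT={}
  B7:  IN={}  OUT={}

Merge at B5: OUT[B5] = IN[B6] ⊔ IN[B7] = {d, f}

Answer: {d, f}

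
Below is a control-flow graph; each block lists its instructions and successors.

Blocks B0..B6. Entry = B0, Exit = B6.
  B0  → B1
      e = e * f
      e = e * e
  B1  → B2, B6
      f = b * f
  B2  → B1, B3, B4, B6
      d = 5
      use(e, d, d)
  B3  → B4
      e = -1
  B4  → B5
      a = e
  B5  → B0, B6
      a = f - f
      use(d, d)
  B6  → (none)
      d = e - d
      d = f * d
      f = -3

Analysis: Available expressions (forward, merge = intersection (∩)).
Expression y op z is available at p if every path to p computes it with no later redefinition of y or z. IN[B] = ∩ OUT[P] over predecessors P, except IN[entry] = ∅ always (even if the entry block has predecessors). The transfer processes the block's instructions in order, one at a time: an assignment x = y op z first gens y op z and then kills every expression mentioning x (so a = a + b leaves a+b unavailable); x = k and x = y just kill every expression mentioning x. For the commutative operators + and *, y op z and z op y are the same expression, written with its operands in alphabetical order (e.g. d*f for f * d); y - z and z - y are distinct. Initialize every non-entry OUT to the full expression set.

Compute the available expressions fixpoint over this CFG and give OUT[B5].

Answer: {f-f}

Derivation:
Fixpoint table:
  B0:  IN={}  OUT={}
  B1:  IN={}  OUT={}
  B2:  IN={}  OUT={}
  B3:  IN={}  OUT={}
  B4:  IN={}  OUT={}
  B5:  IN={}  OUT={f-f}
  B6:  IN={}  OUT={}

Merge at B5: IN[B5] = OUT[B4] = {}
Applying B5's transfer function to that IN value gives OUT[B5] (row B5 above).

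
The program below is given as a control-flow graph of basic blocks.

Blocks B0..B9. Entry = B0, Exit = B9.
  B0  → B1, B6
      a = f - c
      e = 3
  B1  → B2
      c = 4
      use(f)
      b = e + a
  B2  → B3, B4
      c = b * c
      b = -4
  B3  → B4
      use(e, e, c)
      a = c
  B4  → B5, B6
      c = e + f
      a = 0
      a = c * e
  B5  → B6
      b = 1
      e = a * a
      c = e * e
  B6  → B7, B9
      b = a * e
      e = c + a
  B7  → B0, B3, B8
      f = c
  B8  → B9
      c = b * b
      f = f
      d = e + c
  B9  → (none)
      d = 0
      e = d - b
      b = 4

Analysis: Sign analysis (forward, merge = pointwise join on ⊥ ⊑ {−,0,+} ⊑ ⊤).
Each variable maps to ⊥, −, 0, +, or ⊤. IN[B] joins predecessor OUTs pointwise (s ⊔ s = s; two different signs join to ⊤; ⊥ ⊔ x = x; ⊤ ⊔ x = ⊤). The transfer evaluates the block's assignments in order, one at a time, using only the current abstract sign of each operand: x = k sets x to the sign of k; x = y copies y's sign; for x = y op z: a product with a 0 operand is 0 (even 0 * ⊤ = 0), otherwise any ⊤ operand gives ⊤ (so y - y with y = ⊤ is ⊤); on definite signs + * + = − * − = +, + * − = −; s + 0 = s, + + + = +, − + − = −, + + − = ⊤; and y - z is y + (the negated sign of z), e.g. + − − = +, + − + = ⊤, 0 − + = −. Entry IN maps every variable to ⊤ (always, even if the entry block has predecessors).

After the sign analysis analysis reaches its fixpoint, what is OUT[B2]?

Answer: {a: ⊤, b: -, c: ⊤, d: ⊤, e: +, f: ⊤}

Trace:
Per-block solution:
  B0: | IN=(all ⊤) | OUT={e:+; rest ⊤}
  B1: | IN={e:+; rest ⊤} | OUT={c:+, e:+; rest ⊤}
  B2: | IN={c:+, e:+; rest ⊤} | OUT={b:-, e:+; rest ⊤}
  B3: | IN=(all ⊤) | OUT=(all ⊤)
  B4: | IN=(all ⊤) | OUT=(all ⊤)
  B5: | IN=(all ⊤) | OUT={b:+; rest ⊤}
  B6: | IN=(all ⊤) | OUT=(all ⊤)
  B7: | IN=(all ⊤) | OUT=(all ⊤)
  B8: | IN=(all ⊤) | OUT=(all ⊤)
  B9: | IN=(all ⊤) | OUT={b:+, d:0; rest ⊤}

Merge at B2: IN[B2] = OUT[B1] = {a: ⊤, b: ⊤, c: +, d: ⊤, e: +, f: ⊤}
Applying B2's transfer function to that IN value gives OUT[B2] (row B2 above).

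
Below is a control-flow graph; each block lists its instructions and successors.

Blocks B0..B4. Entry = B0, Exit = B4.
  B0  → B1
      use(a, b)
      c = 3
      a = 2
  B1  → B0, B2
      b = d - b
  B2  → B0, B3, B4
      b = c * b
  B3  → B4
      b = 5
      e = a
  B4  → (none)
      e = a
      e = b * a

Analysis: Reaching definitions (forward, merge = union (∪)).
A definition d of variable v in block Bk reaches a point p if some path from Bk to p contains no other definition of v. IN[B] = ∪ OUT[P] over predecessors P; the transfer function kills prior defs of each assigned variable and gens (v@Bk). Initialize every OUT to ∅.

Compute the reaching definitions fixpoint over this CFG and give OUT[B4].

Answer: {a@B0, b@B2, b@B3, c@B0, e@B4}

Working:
Per-block solution:
  B0:  IN={a@B0, b@B1, b@B2, c@B0}  OUT={a@B0, b@B1, b@B2, c@B0}
  B1:  IN={a@B0, b@B1, b@B2, c@B0}  OUT={a@B0, b@B1, c@B0}
  B2:  IN={a@B0, b@B1, c@B0}  OUT={a@B0, b@B2, c@B0}
  B3:  IN={a@B0, b@B2, c@B0}  OUT={a@B0, b@B3, c@B0, e@B3}
  B4:  IN={a@B0, b@B2, b@B3, c@B0, e@B3}  OUT={a@B0, b@B2, b@B3, c@B0, e@B4}

Merge at B4: IN[B4] = OUT[B2] ⊔ OUT[B3] = {a@B0, b@B2, b@B3, c@B0, e@B3}
Applying B4's transfer function to that IN value gives OUT[B4] (row B4 above).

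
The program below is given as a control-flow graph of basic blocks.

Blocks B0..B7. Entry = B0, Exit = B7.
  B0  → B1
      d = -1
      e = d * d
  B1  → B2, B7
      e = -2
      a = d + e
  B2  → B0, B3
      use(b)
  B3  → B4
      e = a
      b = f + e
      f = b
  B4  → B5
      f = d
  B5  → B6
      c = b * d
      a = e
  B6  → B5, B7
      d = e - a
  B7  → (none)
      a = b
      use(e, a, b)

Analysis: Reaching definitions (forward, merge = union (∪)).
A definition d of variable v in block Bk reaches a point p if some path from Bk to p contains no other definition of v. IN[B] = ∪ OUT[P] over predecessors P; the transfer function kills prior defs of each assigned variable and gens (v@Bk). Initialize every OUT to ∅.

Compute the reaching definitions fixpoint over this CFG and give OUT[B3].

Answer: {a@B1, b@B3, d@B0, e@B3, f@B3}

Derivation:
Fixpoint table:
  B0:  IN={a@B1, d@B0, e@B1}  OUT={a@B1, d@B0, e@B0}
  B1:  IN={a@B1, d@B0, e@B0}  OUT={a@B1, d@B0, e@B1}
  B2:  IN={a@B1, d@B0, e@B1}  OUT={a@B1, d@B0, e@B1}
  B3:  IN={a@B1, d@B0, e@B1}  OUT={a@B1, b@B3, d@B0, e@B3, f@B3}
  B4:  IN={a@B1, b@B3, d@B0, e@B3, f@B3}  OUT={a@B1, b@B3, d@B0, e@B3, f@B4}
  B5:  IN={a@B1, a@B5, b@B3, c@B5, d@B0, d@B6, e@B3, f@B4}  OUT={a@B5, b@B3, c@B5, d@B0, d@B6, e@B3, f@B4}
  B6:  IN={a@B5, b@B3, c@B5, d@B0, d@B6, e@B3, f@B4}  OUT={a@B5, b@B3, c@B5, d@B6, e@B3, f@B4}
  B7:  IN={a@B1, a@B5, b@B3, c@B5, d@B0, d@B6, e@B1, e@B3, f@B4}  OUT={a@B7, b@B3, c@B5, d@B0, d@B6, e@B1, e@B3, f@B4}

Merge at B3: IN[B3] = OUT[B2] = {a@B1, d@B0, e@B1}
Applying B3's transfer function to that IN value gives OUT[B3] (row B3 above).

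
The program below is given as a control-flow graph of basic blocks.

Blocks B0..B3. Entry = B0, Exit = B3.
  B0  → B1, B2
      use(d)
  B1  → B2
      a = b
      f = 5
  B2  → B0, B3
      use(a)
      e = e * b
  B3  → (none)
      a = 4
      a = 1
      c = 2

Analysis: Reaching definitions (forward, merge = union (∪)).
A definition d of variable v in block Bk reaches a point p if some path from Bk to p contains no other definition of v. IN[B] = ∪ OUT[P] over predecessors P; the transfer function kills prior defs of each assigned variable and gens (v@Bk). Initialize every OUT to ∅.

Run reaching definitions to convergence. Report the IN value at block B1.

Answer: {a@B1, e@B2, f@B1}

Derivation:
Fixpoint table:
  B0:  IN={a@B1, e@B2, f@B1}  OUT={a@B1, e@B2, f@B1}
  B1:  IN={a@B1, e@B2, f@B1}  OUT={a@B1, e@B2, f@B1}
  B2:  IN={a@B1, e@B2, f@B1}  OUT={a@B1, e@B2, f@B1}
  B3:  IN={a@B1, e@B2, f@B1}  OUT={a@B3, c@B3, e@B2, f@B1}

Merge at B1: IN[B1] = OUT[B0] = {a@B1, e@B2, f@B1}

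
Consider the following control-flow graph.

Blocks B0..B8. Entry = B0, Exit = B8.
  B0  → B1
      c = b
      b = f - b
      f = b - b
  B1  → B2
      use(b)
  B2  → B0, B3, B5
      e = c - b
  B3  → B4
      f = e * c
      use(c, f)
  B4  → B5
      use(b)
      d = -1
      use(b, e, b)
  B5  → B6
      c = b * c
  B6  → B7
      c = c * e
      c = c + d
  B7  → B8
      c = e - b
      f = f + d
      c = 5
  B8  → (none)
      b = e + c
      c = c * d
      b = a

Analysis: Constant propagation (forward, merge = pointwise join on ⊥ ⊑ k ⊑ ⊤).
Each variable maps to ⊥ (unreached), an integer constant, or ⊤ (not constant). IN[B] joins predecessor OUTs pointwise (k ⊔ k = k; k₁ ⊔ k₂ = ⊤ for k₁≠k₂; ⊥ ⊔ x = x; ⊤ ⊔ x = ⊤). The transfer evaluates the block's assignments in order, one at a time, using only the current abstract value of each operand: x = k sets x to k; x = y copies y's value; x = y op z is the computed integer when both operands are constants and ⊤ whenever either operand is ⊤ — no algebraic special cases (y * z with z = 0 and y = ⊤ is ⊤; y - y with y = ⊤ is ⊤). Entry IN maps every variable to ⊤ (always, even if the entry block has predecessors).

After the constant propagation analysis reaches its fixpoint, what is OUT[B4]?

Answer: {a: ⊤, b: ⊤, c: ⊤, d: -1, e: ⊤, f: ⊤}

Derivation:
Converged values:
  B0:   IN=(all ⊤)   OUT=(all ⊤)
  B1:   IN=(all ⊤)   OUT=(all ⊤)
  B2:   IN=(all ⊤)   OUT=(all ⊤)
  B3:   IN=(all ⊤)   OUT=(all ⊤)
  B4:   IN=(all ⊤)   OUT={d:-1; rest ⊤}
  B5:   IN=(all ⊤)   OUT=(all ⊤)
  B6:   IN=(all ⊤)   OUT=(all ⊤)
  B7:   IN=(all ⊤)   OUT={c:5; rest ⊤}
  B8:   IN={c:5; rest ⊤}   OUT=(all ⊤)

Merge at B4: IN[B4] = OUT[B3] = {a: ⊤, b: ⊤, c: ⊤, d: ⊤, e: ⊤, f: ⊤}
Applying B4's transfer function to that IN value gives OUT[B4] (row B4 above).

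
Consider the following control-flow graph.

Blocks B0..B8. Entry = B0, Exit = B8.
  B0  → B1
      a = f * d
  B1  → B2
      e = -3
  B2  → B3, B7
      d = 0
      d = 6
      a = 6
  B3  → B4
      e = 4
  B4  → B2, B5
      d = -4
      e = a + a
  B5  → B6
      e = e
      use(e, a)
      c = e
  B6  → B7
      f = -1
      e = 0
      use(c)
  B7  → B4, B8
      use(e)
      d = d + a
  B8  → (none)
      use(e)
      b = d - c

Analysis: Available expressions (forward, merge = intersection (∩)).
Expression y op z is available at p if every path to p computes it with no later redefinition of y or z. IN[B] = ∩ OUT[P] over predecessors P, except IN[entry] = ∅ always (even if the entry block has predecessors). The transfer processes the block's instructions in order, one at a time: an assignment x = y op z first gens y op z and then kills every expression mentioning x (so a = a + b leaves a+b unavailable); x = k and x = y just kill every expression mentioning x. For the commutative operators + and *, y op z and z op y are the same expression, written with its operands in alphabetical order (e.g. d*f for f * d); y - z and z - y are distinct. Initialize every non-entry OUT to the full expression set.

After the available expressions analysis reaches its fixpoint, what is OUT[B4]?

Per-block solution:
  B0:   IN={}   OUT={d*f}
  B1:   IN={d*f}   OUT={d*f}
  B2:   IN={}   OUT={}
  B3:   IN={}   OUT={}
  B4:   IN={}   OUT={a+a}
  B5:   IN={a+a}   OUT={a+a}
  B6:   IN={a+a}   OUT={a+a}
  B7:   IN={}   OUT={}
  B8:   IN={}   OUT={d-c}

Merge at B4: IN[B4] = OUT[B3] ∩ OUT[B7] = {}
Applying B4's transfer function to that IN value gives OUT[B4] (row B4 above).

Answer: {a+a}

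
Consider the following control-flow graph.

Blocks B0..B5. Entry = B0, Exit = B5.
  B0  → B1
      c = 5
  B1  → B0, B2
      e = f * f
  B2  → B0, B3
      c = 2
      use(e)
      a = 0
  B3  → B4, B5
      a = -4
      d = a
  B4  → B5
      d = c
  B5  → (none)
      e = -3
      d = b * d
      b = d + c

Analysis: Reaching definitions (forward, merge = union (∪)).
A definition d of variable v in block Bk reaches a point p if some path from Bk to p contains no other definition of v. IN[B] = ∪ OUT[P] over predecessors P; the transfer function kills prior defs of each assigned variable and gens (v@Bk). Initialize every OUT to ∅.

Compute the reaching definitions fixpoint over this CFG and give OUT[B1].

Answer: {a@B2, c@B0, e@B1}

Derivation:
Fixpoint table:
  B0:   IN={a@B2, c@B0, c@B2, e@B1}   OUT={a@B2, c@B0, e@B1}
  B1:   IN={a@B2, c@B0, e@B1}   OUT={a@B2, c@B0, e@B1}
  B2:   IN={a@B2, c@B0, e@B1}   OUT={a@B2, c@B2, e@B1}
  B3:   IN={a@B2, c@B2, e@B1}   OUT={a@B3, c@B2, d@B3, e@B1}
  B4:   IN={a@B3, c@B2, d@B3, e@B1}   OUT={a@B3, c@B2, d@B4, e@B1}
  B5:   IN={a@B3, c@B2, d@B3, d@B4, e@B1}   OUT={a@B3, b@B5, c@B2, d@B5, e@B5}

Merge at B1: IN[B1] = OUT[B0] = {a@B2, c@B0, e@B1}
Applying B1's transfer function to that IN value gives OUT[B1] (row B1 above).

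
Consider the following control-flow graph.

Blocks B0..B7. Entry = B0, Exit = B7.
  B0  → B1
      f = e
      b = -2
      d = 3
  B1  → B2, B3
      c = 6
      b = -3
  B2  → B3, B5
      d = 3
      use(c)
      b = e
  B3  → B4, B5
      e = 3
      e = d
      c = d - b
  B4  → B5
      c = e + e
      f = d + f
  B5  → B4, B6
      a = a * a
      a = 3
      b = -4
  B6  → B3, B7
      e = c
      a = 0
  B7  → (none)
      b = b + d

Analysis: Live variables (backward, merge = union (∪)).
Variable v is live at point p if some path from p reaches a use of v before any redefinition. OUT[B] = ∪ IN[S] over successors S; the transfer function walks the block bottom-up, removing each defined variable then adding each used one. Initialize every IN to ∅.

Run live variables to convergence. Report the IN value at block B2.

Answer: {a, c, e, f}

Derivation:
Converged values:
  B0:   IN={a, e}   OUT={a, d, e, f}
  B1:   IN={a, d, e, f}   OUT={a, b, c, d, e, f}
  B2:   IN={a, c, e, f}   OUT={a, b, c, d, e, f}
  B3:   IN={a, b, d, f}   OUT={a, c, d, e, f}
  B4:   IN={a, d, e, f}   OUT={a, c, d, e, f}
  B5:   IN={a, c, d, e, f}   OUT={a, b, c, d, e, f}
  B6:   IN={b, c, d, f}   OUT={a, b, d, f}
  B7:   IN={b, d}   OUT={}

Merge at B2: OUT[B2] = IN[B3] ⊔ IN[B5] = {a, b, c, d, e, f}
Applying B2's transfer function to that OUT value gives IN[B2] (row B2 above).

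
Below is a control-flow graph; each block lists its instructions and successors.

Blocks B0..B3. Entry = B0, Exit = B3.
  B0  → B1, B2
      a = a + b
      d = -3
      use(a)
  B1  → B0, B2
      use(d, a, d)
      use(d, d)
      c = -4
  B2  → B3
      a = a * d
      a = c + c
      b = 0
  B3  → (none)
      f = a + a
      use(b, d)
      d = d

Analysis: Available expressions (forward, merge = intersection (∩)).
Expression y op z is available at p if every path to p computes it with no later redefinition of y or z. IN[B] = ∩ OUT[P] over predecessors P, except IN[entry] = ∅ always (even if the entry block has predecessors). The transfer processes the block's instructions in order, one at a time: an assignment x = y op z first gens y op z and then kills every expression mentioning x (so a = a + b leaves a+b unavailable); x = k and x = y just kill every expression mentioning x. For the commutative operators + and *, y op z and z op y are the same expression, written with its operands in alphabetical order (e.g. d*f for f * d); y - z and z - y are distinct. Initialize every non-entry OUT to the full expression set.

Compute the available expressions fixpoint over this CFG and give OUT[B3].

Answer: {a+a, c+c}

Working:
Fixpoint table:
  B0: | IN={} | OUT={}
  B1: | IN={} | OUT={}
  B2: | IN={} | OUT={c+c}
  B3: | IN={c+c} | OUT={a+a, c+c}

Merge at B3: IN[B3] = OUT[B2] = {c+c}
Applying B3's transfer function to that IN value gives OUT[B3] (row B3 above).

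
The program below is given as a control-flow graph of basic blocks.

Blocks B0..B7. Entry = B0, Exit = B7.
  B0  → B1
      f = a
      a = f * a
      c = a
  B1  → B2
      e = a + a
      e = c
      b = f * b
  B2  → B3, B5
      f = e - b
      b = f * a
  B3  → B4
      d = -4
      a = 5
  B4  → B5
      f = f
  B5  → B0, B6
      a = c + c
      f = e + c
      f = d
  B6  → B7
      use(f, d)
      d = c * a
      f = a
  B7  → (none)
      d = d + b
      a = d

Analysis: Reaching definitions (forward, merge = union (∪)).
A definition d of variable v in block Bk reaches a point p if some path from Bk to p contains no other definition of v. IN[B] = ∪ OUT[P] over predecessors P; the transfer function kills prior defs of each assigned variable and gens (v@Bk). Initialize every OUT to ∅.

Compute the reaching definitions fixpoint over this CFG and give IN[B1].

Answer: {a@B0, b@B2, c@B0, d@B3, e@B1, f@B0}

Trace:
Fixpoint table:
  B0:   IN={a@B5, b@B2, c@B0, d@B3, e@B1, f@B5}   OUT={a@B0, b@B2, c@B0, d@B3, e@B1, f@B0}
  B1:   IN={a@B0, b@B2, c@B0, d@B3, e@B1, f@B0}   OUT={a@B0, b@B1, c@B0, d@B3, e@B1, f@B0}
  B2:   IN={a@B0, b@B1, c@B0, d@B3, e@B1, f@B0}   OUT={a@B0, b@B2, c@B0, d@B3, e@B1, f@B2}
  B3:   IN={a@B0, b@B2, c@B0, d@B3, e@B1, f@B2}   OUT={a@B3, b@B2, c@B0, d@B3, e@B1, f@B2}
  B4:   IN={a@B3, b@B2, c@B0, d@B3, e@B1, f@B2}   OUT={a@B3, b@B2, c@B0, d@B3, e@B1, f@B4}
  B5:   IN={a@B0, a@B3, b@B2, c@B0, d@B3, e@B1, f@B2, f@B4}   OUT={a@B5, b@B2, c@B0, d@B3, e@B1, f@B5}
  B6:   IN={a@B5, b@B2, c@B0, d@B3, e@B1, f@B5}   OUT={a@B5, b@B2, c@B0, d@B6, e@B1, f@B6}
  B7:   IN={a@B5, b@B2, c@B0, d@B6, e@B1, f@B6}   OUT={a@B7, b@B2, c@B0, d@B7, e@B1, f@B6}

Merge at B1: IN[B1] = OUT[B0] = {a@B0, b@B2, c@B0, d@B3, e@B1, f@B0}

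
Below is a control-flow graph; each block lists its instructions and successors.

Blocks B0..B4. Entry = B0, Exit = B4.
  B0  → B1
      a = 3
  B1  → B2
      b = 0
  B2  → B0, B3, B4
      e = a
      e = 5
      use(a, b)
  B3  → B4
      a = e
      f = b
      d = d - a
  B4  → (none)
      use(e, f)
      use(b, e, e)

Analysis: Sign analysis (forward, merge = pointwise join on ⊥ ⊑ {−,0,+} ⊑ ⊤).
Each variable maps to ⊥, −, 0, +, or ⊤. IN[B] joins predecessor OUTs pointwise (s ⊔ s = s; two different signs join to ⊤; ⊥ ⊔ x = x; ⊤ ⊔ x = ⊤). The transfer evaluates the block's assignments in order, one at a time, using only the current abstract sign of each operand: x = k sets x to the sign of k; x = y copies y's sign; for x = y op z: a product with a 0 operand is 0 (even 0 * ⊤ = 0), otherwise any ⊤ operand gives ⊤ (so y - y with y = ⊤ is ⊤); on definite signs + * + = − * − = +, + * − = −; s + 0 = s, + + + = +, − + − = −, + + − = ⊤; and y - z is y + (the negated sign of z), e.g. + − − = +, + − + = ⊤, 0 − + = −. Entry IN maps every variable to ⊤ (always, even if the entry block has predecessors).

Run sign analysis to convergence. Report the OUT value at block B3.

Converged values:
  B0:   IN=(all ⊤)   OUT={a:+; rest ⊤}
  B1:   IN={a:+; rest ⊤}   OUT={a:+, b:0; rest ⊤}
  B2:   IN={a:+, b:0; rest ⊤}   OUT={a:+, b:0, e:+; rest ⊤}
  B3:   IN={a:+, b:0, e:+; rest ⊤}   OUT={a:+, b:0, e:+, f:0; rest ⊤}
  B4:   IN={a:+, b:0, e:+; rest ⊤}   OUT={a:+, b:0, e:+; rest ⊤}

Merge at B3: IN[B3] = OUT[B2] = {a: +, b: 0, c: ⊤, d: ⊤, e: +, f: ⊤}
Applying B3's transfer function to that IN value gives OUT[B3] (row B3 above).

Answer: {a: +, b: 0, c: ⊤, d: ⊤, e: +, f: 0}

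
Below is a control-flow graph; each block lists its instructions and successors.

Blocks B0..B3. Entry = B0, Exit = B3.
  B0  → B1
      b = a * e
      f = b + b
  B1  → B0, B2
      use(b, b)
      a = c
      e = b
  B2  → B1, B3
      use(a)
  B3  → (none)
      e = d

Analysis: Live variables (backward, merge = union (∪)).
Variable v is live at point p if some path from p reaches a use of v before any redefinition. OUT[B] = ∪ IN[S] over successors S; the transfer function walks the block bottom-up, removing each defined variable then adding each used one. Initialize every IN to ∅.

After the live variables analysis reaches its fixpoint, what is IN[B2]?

Per-block solution:
  B0:   IN={a, c, d, e}   OUT={b, c, d}
  B1:   IN={b, c, d}   OUT={a, b, c, d, e}
  B2:   IN={a, b, c, d}   OUT={b, c, d}
  B3:   IN={d}   OUT={}

Merge at B2: OUT[B2] = IN[B1] ⊔ IN[B3] = {b, c, d}
Applying B2's transfer function to that OUT value gives IN[B2] (row B2 above).

Answer: {a, b, c, d}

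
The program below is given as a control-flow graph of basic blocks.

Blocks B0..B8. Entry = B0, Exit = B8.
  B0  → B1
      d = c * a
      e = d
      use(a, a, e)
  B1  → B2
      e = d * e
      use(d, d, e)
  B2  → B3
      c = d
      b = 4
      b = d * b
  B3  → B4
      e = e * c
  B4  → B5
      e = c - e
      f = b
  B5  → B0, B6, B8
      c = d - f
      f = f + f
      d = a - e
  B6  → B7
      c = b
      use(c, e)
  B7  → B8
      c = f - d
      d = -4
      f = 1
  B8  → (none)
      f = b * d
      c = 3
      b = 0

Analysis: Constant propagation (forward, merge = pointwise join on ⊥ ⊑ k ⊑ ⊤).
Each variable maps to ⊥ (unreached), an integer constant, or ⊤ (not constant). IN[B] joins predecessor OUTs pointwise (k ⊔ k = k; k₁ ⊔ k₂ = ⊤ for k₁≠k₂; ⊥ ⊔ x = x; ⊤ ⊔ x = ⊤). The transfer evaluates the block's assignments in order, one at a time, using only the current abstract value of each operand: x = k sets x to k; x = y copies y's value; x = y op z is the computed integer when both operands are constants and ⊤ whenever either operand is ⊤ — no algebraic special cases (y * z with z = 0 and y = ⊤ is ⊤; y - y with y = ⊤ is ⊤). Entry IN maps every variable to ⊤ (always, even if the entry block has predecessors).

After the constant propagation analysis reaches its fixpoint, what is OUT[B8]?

Fixpoint table:
  B0: | IN=(all ⊤) | OUT=(all ⊤)
  B1: | IN=(all ⊤) | OUT=(all ⊤)
  B2: | IN=(all ⊤) | OUT=(all ⊤)
  B3: | IN=(all ⊤) | OUT=(all ⊤)
  B4: | IN=(all ⊤) | OUT=(all ⊤)
  B5: | IN=(all ⊤) | OUT=(all ⊤)
  B6: | IN=(all ⊤) | OUT=(all ⊤)
  B7: | IN=(all ⊤) | OUT={d:-4, f:1; rest ⊤}
  B8: | IN=(all ⊤) | OUT={b:0, c:3; rest ⊤}

Merge at B8: IN[B8] = OUT[B5] ⊔ OUT[B7] = {a: ⊤, b: ⊤, c: ⊤, d: ⊤, e: ⊤, f: ⊤}
Applying B8's transfer function to that IN value gives OUT[B8] (row B8 above).

Answer: {a: ⊤, b: 0, c: 3, d: ⊤, e: ⊤, f: ⊤}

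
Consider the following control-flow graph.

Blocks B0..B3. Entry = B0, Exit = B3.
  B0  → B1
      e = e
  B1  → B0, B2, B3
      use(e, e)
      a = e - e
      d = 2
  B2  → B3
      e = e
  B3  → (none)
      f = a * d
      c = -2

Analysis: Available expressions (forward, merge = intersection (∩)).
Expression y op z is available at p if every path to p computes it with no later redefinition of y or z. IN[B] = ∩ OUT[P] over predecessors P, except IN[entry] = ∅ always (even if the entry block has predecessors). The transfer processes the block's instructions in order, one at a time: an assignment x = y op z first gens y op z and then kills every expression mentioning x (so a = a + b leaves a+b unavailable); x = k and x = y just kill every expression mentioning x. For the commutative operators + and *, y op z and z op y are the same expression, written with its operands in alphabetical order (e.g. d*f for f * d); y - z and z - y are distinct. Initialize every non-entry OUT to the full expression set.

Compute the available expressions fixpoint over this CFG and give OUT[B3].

Converged values:
  B0:  IN={}  OUT={}
  B1:  IN={}  OUT={e-e}
  B2:  IN={e-e}  OUT={}
  B3:  IN={}  OUT={a*d}

Merge at B3: IN[B3] = OUT[B1] ∩ OUT[B2] = {}
Applying B3's transfer function to that IN value gives OUT[B3] (row B3 above).

Answer: {a*d}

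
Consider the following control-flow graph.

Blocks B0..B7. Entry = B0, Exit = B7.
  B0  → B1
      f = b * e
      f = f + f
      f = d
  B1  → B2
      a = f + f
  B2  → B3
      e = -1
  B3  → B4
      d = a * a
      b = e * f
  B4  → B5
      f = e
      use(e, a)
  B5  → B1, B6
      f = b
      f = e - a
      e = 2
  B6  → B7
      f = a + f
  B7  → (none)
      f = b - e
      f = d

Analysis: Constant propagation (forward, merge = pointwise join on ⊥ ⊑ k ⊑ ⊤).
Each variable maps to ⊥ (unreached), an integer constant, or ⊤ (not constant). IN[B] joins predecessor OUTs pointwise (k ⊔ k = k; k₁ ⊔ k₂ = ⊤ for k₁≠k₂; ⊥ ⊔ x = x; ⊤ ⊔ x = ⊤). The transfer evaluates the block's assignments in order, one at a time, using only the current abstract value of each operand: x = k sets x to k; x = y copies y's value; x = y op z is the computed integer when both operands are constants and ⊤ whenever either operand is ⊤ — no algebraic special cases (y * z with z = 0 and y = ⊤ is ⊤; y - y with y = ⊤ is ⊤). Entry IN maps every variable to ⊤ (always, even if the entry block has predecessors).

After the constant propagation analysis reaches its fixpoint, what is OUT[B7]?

Converged values:
  B0:  IN=(all ⊤)  OUT=(all ⊤)
  B1:  IN=(all ⊤)  OUT=(all ⊤)
  B2:  IN=(all ⊤)  OUT={e:-1; rest ⊤}
  B3:  IN={e:-1; rest ⊤}  OUT={e:-1; rest ⊤}
  B4:  IN={e:-1; rest ⊤}  OUT={e:-1, f:-1; rest ⊤}
  B5:  IN={e:-1, f:-1; rest ⊤}  OUT={e:2; rest ⊤}
  B6:  IN={e:2; rest ⊤}  OUT={e:2; rest ⊤}
  B7:  IN={e:2; rest ⊤}  OUT={e:2; rest ⊤}

Merge at B7: IN[B7] = OUT[B6] = {a: ⊤, b: ⊤, c: ⊤, d: ⊤, e: 2, f: ⊤}
Applying B7's transfer function to that IN value gives OUT[B7] (row B7 above).

Answer: {a: ⊤, b: ⊤, c: ⊤, d: ⊤, e: 2, f: ⊤}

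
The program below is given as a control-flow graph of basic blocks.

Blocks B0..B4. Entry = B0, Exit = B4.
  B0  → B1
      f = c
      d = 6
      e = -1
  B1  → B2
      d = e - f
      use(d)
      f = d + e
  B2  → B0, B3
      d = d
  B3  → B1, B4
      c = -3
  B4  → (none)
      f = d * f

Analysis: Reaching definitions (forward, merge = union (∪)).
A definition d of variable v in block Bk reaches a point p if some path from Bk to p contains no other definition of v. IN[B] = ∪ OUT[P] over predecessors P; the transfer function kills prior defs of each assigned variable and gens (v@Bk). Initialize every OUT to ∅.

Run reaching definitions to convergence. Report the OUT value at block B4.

Fixpoint table:
  B0:   IN={c@B3, d@B2, e@B0, f@B1}   OUT={c@B3, d@B0, e@B0, f@B0}
  B1:   IN={c@B3, d@B0, d@B2, e@B0, f@B0, f@B1}   OUT={c@B3, d@B1, e@B0, f@B1}
  B2:   IN={c@B3, d@B1, e@B0, f@B1}   OUT={c@B3, d@B2, e@B0, f@B1}
  B3:   IN={c@B3, d@B2, e@B0, f@B1}   OUT={c@B3, d@B2, e@B0, f@B1}
  B4:   IN={c@B3, d@B2, e@B0, f@B1}   OUT={c@B3, d@B2, e@B0, f@B4}

Merge at B4: IN[B4] = OUT[B3] = {c@B3, d@B2, e@B0, f@B1}
Applying B4's transfer function to that IN value gives OUT[B4] (row B4 above).

Answer: {c@B3, d@B2, e@B0, f@B4}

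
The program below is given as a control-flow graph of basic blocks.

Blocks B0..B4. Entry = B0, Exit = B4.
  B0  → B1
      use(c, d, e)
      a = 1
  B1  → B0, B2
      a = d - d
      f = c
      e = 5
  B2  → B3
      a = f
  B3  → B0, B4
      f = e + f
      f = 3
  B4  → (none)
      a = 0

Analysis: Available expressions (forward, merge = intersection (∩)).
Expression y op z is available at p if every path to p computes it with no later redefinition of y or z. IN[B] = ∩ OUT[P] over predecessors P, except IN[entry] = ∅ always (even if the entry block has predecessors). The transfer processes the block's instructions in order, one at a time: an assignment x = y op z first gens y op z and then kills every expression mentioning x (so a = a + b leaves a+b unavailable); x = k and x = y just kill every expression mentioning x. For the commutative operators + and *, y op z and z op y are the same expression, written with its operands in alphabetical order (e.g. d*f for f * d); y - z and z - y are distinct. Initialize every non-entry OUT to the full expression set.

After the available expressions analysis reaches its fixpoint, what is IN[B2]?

Per-block solution:
  B0:  IN={}  OUT={}
  B1:  IN={}  OUT={d-d}
  B2:  IN={d-d}  OUT={d-d}
  B3:  IN={d-d}  OUT={d-d}
  B4:  IN={d-d}  OUT={d-d}

Merge at B2: IN[B2] = OUT[B1] = {d-d}

Answer: {d-d}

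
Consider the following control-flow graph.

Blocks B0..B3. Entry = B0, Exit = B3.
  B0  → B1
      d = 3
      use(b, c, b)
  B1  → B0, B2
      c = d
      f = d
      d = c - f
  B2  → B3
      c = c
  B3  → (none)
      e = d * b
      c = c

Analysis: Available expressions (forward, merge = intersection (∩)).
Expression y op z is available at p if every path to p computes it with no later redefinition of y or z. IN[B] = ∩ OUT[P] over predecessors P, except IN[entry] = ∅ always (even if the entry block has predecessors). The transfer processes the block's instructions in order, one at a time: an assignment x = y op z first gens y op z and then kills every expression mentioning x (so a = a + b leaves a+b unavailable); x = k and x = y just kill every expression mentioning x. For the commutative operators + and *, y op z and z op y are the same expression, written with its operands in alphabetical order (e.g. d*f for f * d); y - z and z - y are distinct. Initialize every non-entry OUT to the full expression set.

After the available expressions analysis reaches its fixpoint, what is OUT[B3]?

Answer: {b*d}

Trace:
Per-block solution:
  B0:   IN={}   OUT={}
  B1:   IN={}   OUT={c-f}
  B2:   IN={c-f}   OUT={}
  B3:   IN={}   OUT={b*d}

Merge at B3: IN[B3] = OUT[B2] = {}
Applying B3's transfer function to that IN value gives OUT[B3] (row B3 above).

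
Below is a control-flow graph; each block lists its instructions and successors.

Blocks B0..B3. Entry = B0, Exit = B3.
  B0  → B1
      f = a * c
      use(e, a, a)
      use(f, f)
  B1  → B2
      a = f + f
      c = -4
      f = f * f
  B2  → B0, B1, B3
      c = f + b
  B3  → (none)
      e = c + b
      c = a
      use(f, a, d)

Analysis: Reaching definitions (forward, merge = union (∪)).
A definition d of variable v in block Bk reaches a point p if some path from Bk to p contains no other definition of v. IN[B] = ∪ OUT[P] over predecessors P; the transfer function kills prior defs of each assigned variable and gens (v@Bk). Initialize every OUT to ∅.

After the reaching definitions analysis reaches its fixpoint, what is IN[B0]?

Fixpoint table:
  B0:   IN={a@B1, c@B2, f@B1}   OUT={a@B1, c@B2, f@B0}
  B1:   IN={a@B1, c@B2, f@B0, f@B1}   OUT={a@B1, c@B1, f@B1}
  B2:   IN={a@B1, c@B1, f@B1}   OUT={a@B1, c@B2, f@B1}
  B3:   IN={a@B1, c@B2, f@B1}   OUT={a@B1, c@B3, e@B3, f@B1}

Merge at B0 (entry node, so the boundary value {} is joined with the incoming edge(s)): IN[B0] = {} ⊔ OUT[B2] = {a@B1, c@B2, f@B1}

Answer: {a@B1, c@B2, f@B1}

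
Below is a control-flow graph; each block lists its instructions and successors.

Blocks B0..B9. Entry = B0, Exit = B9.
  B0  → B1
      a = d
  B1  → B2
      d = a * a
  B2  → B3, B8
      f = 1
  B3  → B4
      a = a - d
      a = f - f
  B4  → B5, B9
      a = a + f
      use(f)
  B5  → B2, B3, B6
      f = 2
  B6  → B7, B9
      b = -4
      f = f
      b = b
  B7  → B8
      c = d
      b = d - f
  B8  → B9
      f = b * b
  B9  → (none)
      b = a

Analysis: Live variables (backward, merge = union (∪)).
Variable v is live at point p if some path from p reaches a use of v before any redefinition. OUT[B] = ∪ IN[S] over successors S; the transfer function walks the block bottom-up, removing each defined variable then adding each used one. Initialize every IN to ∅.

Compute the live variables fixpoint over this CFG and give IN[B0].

Answer: {b, d}

Trace:
Fixpoint table:
  B0:   IN={b, d}   OUT={a, b}
  B1:   IN={a, b}   OUT={a, b, d}
  B2:   IN={a, b, d}   OUT={a, b, d, f}
  B3:   IN={a, b, d, f}   OUT={a, b, d, f}
  B4:   IN={a, b, d, f}   OUT={a, b, d}
  B5:   IN={a, b, d}   OUT={a, b, d, f}
  B6:   IN={a, d, f}   OUT={a, d, f}
  B7:   IN={a, d, f}   OUT={a, b}
  B8:   IN={a, b}   OUT={a}
  B9:   IN={a}   OUT={}

Merge at B0: OUT[B0] = IN[B1] = {a, b}
Applying B0's transfer function to that OUT value gives IN[B0] (row B0 above).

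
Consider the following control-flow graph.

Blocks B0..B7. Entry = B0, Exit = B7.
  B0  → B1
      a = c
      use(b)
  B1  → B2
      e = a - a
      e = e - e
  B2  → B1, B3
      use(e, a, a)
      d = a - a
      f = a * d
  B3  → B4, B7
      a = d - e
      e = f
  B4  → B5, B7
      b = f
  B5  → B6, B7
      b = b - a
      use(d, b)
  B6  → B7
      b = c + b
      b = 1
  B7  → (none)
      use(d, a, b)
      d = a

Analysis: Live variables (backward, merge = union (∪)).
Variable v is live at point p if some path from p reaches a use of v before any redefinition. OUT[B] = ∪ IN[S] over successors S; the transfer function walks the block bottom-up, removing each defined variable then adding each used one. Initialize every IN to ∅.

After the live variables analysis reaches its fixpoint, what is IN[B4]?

Answer: {a, c, d, f}

Trace:
Fixpoint table:
  B0: | IN={b, c} | OUT={a, b, c}
  B1: | IN={a, b, c} | OUT={a, b, c, e}
  B2: | IN={a, b, c, e} | OUT={a, b, c, d, e, f}
  B3: | IN={b, c, d, e, f} | OUT={a, b, c, d, f}
  B4: | IN={a, c, d, f} | OUT={a, b, c, d}
  B5: | IN={a, b, c, d} | OUT={a, b, c, d}
  B6: | IN={a, b, c, d} | OUT={a, b, d}
  B7: | IN={a, b, d} | OUT={}

Merge at B4: OUT[B4] = IN[B5] ⊔ IN[B7] = {a, b, c, d}
Applying B4's transfer function to that OUT value gives IN[B4] (row B4 above).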